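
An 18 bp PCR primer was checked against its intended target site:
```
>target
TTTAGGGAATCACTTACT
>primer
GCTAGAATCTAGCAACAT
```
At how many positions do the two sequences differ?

Comparing position by position, 12 positions differ: 1 (T/G), 2 (T/C), 6 (G/A), 7 (G/A), 8 (A/T), 9 (A/C), 11 (C/A), 12 (A/G), 14 (T/A), 15 (T/A), 16 (A/C), 17 (C/A).

12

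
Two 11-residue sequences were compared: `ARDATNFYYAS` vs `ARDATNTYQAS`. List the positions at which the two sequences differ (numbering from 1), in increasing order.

7, 9

Scanning 1-based: 7: F/T; 9: Y/Q.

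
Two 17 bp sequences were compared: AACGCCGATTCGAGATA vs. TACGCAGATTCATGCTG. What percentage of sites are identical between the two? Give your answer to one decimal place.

Mismatches at positions 1, 6, 12, 13, 15, 17 (1-based): 6 of 17.
Identical positions: 11/17 = 64.71% → 64.7%.

64.7%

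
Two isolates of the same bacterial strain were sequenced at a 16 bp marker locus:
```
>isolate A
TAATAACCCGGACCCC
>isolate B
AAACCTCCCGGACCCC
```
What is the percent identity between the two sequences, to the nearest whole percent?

75%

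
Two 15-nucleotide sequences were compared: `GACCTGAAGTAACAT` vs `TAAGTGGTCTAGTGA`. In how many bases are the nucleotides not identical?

10

Comparing position by position, 10 bases differ: 1 (G/T), 3 (C/A), 4 (C/G), 7 (A/G), 8 (A/T), 9 (G/C), 12 (A/G), 13 (C/T), 14 (A/G), 15 (T/A).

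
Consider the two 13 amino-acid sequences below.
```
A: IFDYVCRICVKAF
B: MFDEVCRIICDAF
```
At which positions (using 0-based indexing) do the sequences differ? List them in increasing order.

0, 3, 8, 9, 10

Scanning 0-based: 0: I/M; 3: Y/E; 8: C/I; 9: V/C; 10: K/D.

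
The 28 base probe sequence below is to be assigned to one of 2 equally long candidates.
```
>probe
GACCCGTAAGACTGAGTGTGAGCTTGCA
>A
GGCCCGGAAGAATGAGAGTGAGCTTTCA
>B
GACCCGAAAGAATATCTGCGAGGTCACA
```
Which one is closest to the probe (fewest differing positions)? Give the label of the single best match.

A

A differs at 5 positions; B differs at 9 positions. The closest is A.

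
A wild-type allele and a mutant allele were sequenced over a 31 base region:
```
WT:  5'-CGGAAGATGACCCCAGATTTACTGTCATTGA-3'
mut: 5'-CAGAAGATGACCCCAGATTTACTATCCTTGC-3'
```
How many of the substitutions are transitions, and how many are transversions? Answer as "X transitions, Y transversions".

Mismatches (1-based):
base 2: G→A (purine→purine, transition)
base 24: G→A (purine→purine, transition)
base 27: A→C (purine→pyrimidine, transversion)
base 31: A→C (purine→pyrimidine, transversion)

2 transitions, 2 transversions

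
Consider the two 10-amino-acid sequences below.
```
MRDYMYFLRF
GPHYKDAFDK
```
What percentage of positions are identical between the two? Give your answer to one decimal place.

9 positions differ (1, 2, 3, 5, 6, 7, 8, 9, 10), so 1 of 10 match: 1/10 = 10%.

10.0%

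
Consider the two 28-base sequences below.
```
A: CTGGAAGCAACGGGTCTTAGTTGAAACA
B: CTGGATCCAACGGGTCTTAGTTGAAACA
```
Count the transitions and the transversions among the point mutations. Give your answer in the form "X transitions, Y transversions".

Transitions (purine↔purine or pyrimidine↔pyrimidine): none.
Transversions (purine↔pyrimidine): 6 A→T, 7 G→C.

0 transitions, 2 transversions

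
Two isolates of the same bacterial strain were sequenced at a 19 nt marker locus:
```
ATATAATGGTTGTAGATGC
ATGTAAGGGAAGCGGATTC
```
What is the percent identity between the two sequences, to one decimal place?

Mismatches at positions 3, 7, 10, 11, 13, 14, 18 (1-based): 7 of 19.
Identical positions: 12/19 = 63.16% → 63.2%.

63.2%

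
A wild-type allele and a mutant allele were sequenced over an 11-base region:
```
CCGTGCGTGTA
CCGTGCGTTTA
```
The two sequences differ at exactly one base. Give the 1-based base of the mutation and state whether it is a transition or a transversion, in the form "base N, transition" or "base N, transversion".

base 9, transversion

Base 9 changes G→T. G is a purine and T is a pyrimidine, so this is a transversion.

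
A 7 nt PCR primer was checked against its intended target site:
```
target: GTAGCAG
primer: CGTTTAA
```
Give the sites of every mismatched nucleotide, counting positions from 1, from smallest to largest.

1, 2, 3, 4, 5, 7

Scanning 1-based: 1: G/C; 2: T/G; 3: A/T; 4: G/T; 5: C/T; 7: G/A.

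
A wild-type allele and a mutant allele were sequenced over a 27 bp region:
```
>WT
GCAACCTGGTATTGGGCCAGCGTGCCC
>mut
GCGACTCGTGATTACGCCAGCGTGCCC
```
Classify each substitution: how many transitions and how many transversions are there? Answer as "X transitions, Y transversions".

Mismatches (1-based):
base 3: A→G (purine→purine, transition)
base 6: C→T (pyrimidine→pyrimidine, transition)
base 7: T→C (pyrimidine→pyrimidine, transition)
base 9: G→T (purine→pyrimidine, transversion)
base 10: T→G (pyrimidine→purine, transversion)
base 14: G→A (purine→purine, transition)
base 15: G→C (purine→pyrimidine, transversion)

4 transitions, 3 transversions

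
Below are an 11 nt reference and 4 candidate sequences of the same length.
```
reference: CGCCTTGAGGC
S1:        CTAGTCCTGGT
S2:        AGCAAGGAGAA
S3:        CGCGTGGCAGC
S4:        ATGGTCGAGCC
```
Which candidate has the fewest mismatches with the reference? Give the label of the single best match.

S1 differs at 7 bases; S2 differs at 6 bases; S3 differs at 4 bases; S4 differs at 6 bases. The closest is S3.

S3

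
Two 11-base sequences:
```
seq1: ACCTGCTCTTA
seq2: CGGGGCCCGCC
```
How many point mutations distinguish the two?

8

The sequences differ at bases 1, 2, 3, 4, 7, 9, 10, 11 (1-based) — 8 in total.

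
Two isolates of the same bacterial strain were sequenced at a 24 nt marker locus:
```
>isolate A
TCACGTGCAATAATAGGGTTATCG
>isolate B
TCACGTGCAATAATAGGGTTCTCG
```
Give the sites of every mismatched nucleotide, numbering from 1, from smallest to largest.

21

Scanning 1-based: 21: A/C.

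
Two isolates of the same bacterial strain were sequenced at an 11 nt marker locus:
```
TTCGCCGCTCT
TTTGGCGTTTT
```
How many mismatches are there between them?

4

The sequences differ at sites 3, 5, 8, 10 (1-based) — 4 in total.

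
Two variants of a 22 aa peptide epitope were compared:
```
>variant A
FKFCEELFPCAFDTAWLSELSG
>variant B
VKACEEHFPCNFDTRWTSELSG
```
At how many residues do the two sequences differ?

The sequences differ at residues 1, 3, 7, 11, 15, 17 (1-based) — 6 in total.

6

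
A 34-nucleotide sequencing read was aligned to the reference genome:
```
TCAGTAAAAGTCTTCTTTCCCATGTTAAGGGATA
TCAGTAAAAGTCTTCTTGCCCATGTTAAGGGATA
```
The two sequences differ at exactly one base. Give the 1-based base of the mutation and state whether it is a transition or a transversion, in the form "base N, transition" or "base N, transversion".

The sequences differ only at base 18: T→G (pyrimidine→purine), a transversion.

base 18, transversion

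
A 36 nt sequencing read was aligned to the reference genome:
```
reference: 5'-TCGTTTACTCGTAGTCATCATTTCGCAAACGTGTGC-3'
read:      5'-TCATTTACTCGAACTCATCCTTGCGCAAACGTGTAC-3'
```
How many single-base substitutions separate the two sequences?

6

Mismatches (1-based): position 3: G→A; position 12: T→A; position 14: G→C; position 20: A→C; position 23: T→G; position 35: G→A.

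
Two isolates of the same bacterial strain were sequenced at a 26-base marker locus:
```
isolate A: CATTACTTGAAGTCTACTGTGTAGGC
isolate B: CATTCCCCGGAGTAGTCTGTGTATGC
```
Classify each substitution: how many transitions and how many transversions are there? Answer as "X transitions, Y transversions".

3 transitions, 5 transversions

Mismatches (1-based):
site 5: A→C (purine→pyrimidine, transversion)
site 7: T→C (pyrimidine→pyrimidine, transition)
site 8: T→C (pyrimidine→pyrimidine, transition)
site 10: A→G (purine→purine, transition)
site 14: C→A (pyrimidine→purine, transversion)
site 15: T→G (pyrimidine→purine, transversion)
site 16: A→T (purine→pyrimidine, transversion)
site 24: G→T (purine→pyrimidine, transversion)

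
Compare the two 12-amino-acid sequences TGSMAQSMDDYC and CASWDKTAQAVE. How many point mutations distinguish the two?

11

Comparing position by position, 11 residues differ: 1 (T/C), 2 (G/A), 4 (M/W), 5 (A/D), 6 (Q/K), 7 (S/T), 8 (M/A), 9 (D/Q), 10 (D/A), 11 (Y/V), 12 (C/E).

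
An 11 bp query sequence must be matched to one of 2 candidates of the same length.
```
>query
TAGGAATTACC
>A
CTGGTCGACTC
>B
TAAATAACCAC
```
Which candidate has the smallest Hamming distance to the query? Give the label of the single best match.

B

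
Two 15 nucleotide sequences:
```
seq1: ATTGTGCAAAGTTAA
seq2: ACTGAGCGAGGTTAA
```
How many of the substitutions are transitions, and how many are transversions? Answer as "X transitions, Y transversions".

Mismatches (1-based):
position 2: T→C (pyrimidine→pyrimidine, transition)
position 5: T→A (pyrimidine→purine, transversion)
position 8: A→G (purine→purine, transition)
position 10: A→G (purine→purine, transition)

3 transitions, 1 transversion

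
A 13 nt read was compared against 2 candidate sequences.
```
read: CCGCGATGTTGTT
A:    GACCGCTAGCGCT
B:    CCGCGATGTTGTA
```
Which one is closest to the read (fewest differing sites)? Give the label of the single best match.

B

Hamming distances to read — A: 8; B: 1.
Smallest is B with 1 mismatch.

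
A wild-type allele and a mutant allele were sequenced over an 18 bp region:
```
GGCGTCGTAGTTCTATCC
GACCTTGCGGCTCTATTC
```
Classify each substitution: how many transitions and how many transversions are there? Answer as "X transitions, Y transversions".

6 transitions, 1 transversion

Mismatches (1-based):
base 2: G→A (purine→purine, transition)
base 4: G→C (purine→pyrimidine, transversion)
base 6: C→T (pyrimidine→pyrimidine, transition)
base 8: T→C (pyrimidine→pyrimidine, transition)
base 9: A→G (purine→purine, transition)
base 11: T→C (pyrimidine→pyrimidine, transition)
base 17: C→T (pyrimidine→pyrimidine, transition)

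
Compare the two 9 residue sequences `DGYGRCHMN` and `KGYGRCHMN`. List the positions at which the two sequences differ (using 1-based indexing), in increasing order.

Differences at position 1 (D→K).

1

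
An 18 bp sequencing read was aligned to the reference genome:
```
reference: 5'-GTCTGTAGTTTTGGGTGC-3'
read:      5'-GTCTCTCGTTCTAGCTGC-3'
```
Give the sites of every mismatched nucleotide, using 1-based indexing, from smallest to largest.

Differences at site 5 (G→C), site 7 (A→C), site 11 (T→C), site 13 (G→A), site 15 (G→C).

5, 7, 11, 13, 15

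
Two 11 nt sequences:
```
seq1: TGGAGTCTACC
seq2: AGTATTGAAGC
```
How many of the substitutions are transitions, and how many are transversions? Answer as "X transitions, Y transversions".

Mismatches (1-based):
site 1: T→A (pyrimidine→purine, transversion)
site 3: G→T (purine→pyrimidine, transversion)
site 5: G→T (purine→pyrimidine, transversion)
site 7: C→G (pyrimidine→purine, transversion)
site 8: T→A (pyrimidine→purine, transversion)
site 10: C→G (pyrimidine→purine, transversion)

0 transitions, 6 transversions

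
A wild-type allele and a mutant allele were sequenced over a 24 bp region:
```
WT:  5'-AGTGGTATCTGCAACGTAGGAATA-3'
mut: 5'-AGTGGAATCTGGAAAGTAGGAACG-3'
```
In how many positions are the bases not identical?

Mismatches (1-based): position 6: T→A; position 12: C→G; position 15: C→A; position 23: T→C; position 24: A→G.

5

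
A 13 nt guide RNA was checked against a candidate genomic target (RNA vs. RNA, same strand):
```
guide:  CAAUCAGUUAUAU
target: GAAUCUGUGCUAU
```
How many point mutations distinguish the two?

Comparing position by position, 4 positions differ: 1 (C/G), 6 (A/U), 9 (U/G), 10 (A/C).

4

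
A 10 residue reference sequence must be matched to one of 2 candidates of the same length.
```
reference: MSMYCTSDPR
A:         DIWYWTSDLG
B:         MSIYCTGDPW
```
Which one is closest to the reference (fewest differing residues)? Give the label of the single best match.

A differs at 6 residues; B differs at 3 residues. The closest is B.

B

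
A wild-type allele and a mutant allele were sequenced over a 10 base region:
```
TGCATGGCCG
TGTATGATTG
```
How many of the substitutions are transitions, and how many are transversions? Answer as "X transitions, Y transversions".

4 transitions, 0 transversions

Transitions (purine↔purine or pyrimidine↔pyrimidine): 3 C→T, 7 G→A, 8 C→T, 9 C→T.
Transversions (purine↔pyrimidine): none.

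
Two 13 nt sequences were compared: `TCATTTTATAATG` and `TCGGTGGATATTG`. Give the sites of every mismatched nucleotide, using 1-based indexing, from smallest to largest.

Differences at site 3 (A→G), site 4 (T→G), site 6 (T→G), site 7 (T→G), site 11 (A→T).

3, 4, 6, 7, 11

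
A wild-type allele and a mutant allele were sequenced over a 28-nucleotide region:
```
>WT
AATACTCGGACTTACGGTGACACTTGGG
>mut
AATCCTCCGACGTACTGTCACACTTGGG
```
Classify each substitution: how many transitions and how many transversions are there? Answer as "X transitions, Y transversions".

0 transitions, 5 transversions

Mismatches (1-based):
site 4: A→C (purine→pyrimidine, transversion)
site 8: G→C (purine→pyrimidine, transversion)
site 12: T→G (pyrimidine→purine, transversion)
site 16: G→T (purine→pyrimidine, transversion)
site 19: G→C (purine→pyrimidine, transversion)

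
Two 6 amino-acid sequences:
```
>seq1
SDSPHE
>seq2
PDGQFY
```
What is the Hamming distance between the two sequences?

5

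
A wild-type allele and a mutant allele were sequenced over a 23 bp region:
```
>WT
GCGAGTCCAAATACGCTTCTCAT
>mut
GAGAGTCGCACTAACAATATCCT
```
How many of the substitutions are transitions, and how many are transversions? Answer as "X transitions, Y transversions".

Mismatches (1-based):
site 2: C→A (pyrimidine→purine, transversion)
site 8: C→G (pyrimidine→purine, transversion)
site 9: A→C (purine→pyrimidine, transversion)
site 11: A→C (purine→pyrimidine, transversion)
site 14: C→A (pyrimidine→purine, transversion)
site 15: G→C (purine→pyrimidine, transversion)
site 16: C→A (pyrimidine→purine, transversion)
site 17: T→A (pyrimidine→purine, transversion)
site 19: C→A (pyrimidine→purine, transversion)
site 22: A→C (purine→pyrimidine, transversion)

0 transitions, 10 transversions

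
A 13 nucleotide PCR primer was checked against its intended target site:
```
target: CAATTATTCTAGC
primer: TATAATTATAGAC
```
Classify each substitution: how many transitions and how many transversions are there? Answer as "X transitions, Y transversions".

Mismatches (1-based):
site 1: C→T (pyrimidine→pyrimidine, transition)
site 3: A→T (purine→pyrimidine, transversion)
site 4: T→A (pyrimidine→purine, transversion)
site 5: T→A (pyrimidine→purine, transversion)
site 6: A→T (purine→pyrimidine, transversion)
site 8: T→A (pyrimidine→purine, transversion)
site 9: C→T (pyrimidine→pyrimidine, transition)
site 10: T→A (pyrimidine→purine, transversion)
site 11: A→G (purine→purine, transition)
site 12: G→A (purine→purine, transition)

4 transitions, 6 transversions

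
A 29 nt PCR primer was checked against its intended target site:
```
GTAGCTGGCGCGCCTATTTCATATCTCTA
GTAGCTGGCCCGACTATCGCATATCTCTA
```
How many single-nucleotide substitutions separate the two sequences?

Comparing position by position, 4 sites differ: 10 (G/C), 13 (C/A), 18 (T/C), 19 (T/G).

4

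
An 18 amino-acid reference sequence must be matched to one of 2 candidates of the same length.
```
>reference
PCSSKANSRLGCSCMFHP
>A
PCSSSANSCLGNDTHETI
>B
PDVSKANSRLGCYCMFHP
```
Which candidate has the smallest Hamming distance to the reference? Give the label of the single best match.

B

A differs at 9 residues; B differs at 3 residues. The closest is B.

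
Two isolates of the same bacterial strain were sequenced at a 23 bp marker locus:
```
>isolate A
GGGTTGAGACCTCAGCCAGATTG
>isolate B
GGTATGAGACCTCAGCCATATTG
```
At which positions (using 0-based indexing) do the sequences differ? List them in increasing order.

2, 3, 18

Scanning 0-based: 2: G/T; 3: T/A; 18: G/T.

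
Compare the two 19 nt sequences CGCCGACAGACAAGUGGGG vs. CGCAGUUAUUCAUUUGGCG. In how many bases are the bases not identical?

8

Comparing position by position, 8 bases differ: 4 (C/A), 6 (A/U), 7 (C/U), 9 (G/U), 10 (A/U), 13 (A/U), 14 (G/U), 18 (G/C).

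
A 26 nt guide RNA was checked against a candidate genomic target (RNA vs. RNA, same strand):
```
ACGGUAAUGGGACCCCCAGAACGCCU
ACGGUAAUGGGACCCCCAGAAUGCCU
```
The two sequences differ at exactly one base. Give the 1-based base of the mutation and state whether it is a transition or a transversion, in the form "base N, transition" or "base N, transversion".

The sequences differ only at base 22: C→U (pyrimidine→pyrimidine), a transition.

base 22, transition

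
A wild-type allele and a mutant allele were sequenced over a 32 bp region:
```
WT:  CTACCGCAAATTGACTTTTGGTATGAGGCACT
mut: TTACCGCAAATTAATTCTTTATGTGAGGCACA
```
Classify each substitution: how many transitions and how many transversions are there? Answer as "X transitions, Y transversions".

6 transitions, 2 transversions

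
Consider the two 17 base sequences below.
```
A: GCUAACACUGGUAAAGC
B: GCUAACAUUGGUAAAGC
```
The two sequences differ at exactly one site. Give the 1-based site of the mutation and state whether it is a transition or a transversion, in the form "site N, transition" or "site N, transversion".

The sequences differ only at site 8: C→U (pyrimidine→pyrimidine), a transition.

site 8, transition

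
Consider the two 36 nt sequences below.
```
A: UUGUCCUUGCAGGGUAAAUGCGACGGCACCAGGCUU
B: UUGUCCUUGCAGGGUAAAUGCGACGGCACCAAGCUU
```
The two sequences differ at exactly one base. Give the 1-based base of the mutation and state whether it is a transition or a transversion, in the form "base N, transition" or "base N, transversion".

Base 32 changes G→A. G is a purine and A is a purine, so this is a transition.

base 32, transition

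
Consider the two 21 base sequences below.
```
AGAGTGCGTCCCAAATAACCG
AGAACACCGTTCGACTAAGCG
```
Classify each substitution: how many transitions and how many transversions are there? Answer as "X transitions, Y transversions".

Transitions (purine↔purine or pyrimidine↔pyrimidine): 4 G→A, 5 T→C, 6 G→A, 10 C→T, 11 C→T, 13 A→G.
Transversions (purine↔pyrimidine): 8 G→C, 9 T→G, 15 A→C, 19 C→G.

6 transitions, 4 transversions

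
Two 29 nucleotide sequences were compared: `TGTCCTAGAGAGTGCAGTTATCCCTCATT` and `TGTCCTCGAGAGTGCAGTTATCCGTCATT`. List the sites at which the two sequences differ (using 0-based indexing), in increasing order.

6, 23

Scanning 0-based: 6: A/C; 23: C/G.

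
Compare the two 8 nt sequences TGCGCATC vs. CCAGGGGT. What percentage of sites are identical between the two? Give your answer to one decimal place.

12.5%

7 positions differ (1, 2, 3, 5, 6, 7, 8), so 1 of 8 match: 1/8 = 12.5%.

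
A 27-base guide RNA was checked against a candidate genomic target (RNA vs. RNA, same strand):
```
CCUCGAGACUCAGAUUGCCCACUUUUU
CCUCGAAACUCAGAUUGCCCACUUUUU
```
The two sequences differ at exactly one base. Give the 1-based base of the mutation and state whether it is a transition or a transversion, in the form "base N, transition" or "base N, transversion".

Base 7 changes G→A. G is a purine and A is a purine, so this is a transition.

base 7, transition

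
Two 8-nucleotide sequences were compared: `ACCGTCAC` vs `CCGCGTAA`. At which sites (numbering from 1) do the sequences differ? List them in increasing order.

1, 3, 4, 5, 6, 8

Scanning 1-based: 1: A/C; 3: C/G; 4: G/C; 5: T/G; 6: C/T; 8: C/A.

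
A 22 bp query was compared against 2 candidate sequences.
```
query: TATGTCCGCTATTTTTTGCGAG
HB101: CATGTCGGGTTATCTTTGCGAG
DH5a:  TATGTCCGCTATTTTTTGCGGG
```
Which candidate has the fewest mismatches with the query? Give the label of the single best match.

DH5a

Hamming distances to query — HB101: 6; DH5a: 1.
Smallest is DH5a with 1 mismatch.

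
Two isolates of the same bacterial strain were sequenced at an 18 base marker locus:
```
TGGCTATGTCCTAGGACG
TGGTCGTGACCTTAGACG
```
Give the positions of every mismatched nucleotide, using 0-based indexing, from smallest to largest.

3, 4, 5, 8, 12, 13

Differences at position 3 (C→T), position 4 (T→C), position 5 (A→G), position 8 (T→A), position 12 (A→T), position 13 (G→A).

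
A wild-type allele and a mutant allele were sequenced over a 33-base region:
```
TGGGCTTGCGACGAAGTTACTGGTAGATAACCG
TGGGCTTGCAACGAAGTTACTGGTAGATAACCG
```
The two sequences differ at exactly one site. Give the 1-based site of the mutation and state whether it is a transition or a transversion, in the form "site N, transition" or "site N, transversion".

The sequences differ only at site 10: G→A (purine→purine), a transition.

site 10, transition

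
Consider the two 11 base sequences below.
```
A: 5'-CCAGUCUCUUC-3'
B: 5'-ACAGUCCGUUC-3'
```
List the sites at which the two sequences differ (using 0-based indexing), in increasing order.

0, 6, 7

Differences at site 0 (C→A), site 6 (U→C), site 7 (C→G).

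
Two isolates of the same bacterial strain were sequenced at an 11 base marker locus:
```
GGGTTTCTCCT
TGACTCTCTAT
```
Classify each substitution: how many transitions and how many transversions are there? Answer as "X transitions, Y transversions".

6 transitions, 2 transversions

Mismatches (1-based):
base 1: G→T (purine→pyrimidine, transversion)
base 3: G→A (purine→purine, transition)
base 4: T→C (pyrimidine→pyrimidine, transition)
base 6: T→C (pyrimidine→pyrimidine, transition)
base 7: C→T (pyrimidine→pyrimidine, transition)
base 8: T→C (pyrimidine→pyrimidine, transition)
base 9: C→T (pyrimidine→pyrimidine, transition)
base 10: C→A (pyrimidine→purine, transversion)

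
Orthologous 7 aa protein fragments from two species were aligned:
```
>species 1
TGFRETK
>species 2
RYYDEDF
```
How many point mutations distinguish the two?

6

Comparing position by position, 6 residues differ: 1 (T/R), 2 (G/Y), 3 (F/Y), 4 (R/D), 6 (T/D), 7 (K/F).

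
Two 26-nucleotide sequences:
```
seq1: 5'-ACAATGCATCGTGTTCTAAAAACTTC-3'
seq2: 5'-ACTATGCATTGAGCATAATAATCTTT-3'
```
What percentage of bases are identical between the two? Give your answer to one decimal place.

10 positions differ (3, 10, 12, 14, 15, 16, 17, 19, 22, 26), so 16 of 26 match: 16/26 = 61.54%.

61.5%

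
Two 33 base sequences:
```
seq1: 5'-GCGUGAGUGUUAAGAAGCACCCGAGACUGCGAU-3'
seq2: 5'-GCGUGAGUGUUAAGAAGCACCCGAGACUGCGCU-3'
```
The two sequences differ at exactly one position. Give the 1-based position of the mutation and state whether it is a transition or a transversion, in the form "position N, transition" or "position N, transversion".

The sequences differ only at position 32: A→C (purine→pyrimidine), a transversion.

position 32, transversion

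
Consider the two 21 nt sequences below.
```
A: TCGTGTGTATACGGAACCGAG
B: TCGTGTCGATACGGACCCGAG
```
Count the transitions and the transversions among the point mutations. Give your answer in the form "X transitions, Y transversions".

Mismatches (1-based):
site 7: G→C (purine→pyrimidine, transversion)
site 8: T→G (pyrimidine→purine, transversion)
site 16: A→C (purine→pyrimidine, transversion)

0 transitions, 3 transversions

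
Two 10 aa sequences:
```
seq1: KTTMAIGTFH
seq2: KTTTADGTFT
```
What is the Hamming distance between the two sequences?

3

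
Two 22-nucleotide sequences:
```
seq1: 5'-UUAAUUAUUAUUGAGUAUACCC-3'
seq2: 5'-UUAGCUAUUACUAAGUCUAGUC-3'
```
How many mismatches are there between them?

7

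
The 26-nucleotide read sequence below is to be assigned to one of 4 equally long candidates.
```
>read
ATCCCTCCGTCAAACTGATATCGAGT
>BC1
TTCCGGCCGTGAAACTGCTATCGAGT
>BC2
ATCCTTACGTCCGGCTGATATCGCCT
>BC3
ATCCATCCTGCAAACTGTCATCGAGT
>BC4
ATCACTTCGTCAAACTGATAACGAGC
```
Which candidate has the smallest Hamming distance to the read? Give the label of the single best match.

BC4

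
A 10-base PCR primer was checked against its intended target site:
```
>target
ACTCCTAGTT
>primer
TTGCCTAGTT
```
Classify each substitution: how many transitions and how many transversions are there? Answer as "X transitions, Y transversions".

Mismatches (1-based):
site 1: A→T (purine→pyrimidine, transversion)
site 2: C→T (pyrimidine→pyrimidine, transition)
site 3: T→G (pyrimidine→purine, transversion)

1 transition, 2 transversions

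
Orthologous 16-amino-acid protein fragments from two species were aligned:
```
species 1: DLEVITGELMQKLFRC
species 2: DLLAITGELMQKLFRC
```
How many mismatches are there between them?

Mismatches (1-based): position 3: E→L; position 4: V→A.

2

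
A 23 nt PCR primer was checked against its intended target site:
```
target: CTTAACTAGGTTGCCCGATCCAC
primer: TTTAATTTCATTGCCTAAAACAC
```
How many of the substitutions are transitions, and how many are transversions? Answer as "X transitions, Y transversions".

Mismatches (1-based):
position 1: C→T (pyrimidine→pyrimidine, transition)
position 6: C→T (pyrimidine→pyrimidine, transition)
position 8: A→T (purine→pyrimidine, transversion)
position 9: G→C (purine→pyrimidine, transversion)
position 10: G→A (purine→purine, transition)
position 16: C→T (pyrimidine→pyrimidine, transition)
position 17: G→A (purine→purine, transition)
position 19: T→A (pyrimidine→purine, transversion)
position 20: C→A (pyrimidine→purine, transversion)

5 transitions, 4 transversions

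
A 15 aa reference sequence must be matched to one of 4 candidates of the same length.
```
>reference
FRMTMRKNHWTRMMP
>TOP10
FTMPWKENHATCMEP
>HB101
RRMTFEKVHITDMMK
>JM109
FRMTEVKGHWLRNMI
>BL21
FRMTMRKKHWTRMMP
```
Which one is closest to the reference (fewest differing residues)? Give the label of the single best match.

BL21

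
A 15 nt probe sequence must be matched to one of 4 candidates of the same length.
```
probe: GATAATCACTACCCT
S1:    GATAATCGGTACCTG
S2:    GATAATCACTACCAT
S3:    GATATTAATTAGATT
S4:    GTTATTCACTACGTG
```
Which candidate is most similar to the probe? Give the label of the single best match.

S2

S1 differs at 4 sites; S2 differs at 1 site; S3 differs at 6 sites; S4 differs at 5 sites. The closest is S2.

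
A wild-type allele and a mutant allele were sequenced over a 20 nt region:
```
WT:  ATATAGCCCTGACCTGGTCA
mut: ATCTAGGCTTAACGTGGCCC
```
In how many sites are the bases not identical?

Comparing position by position, 7 sites differ: 3 (A/C), 7 (C/G), 9 (C/T), 11 (G/A), 14 (C/G), 18 (T/C), 20 (A/C).

7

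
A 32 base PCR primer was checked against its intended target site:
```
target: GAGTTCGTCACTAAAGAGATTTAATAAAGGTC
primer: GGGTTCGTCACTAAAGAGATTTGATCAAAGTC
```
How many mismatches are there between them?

The sequences differ at sites 2, 23, 26, 29 (1-based) — 4 in total.

4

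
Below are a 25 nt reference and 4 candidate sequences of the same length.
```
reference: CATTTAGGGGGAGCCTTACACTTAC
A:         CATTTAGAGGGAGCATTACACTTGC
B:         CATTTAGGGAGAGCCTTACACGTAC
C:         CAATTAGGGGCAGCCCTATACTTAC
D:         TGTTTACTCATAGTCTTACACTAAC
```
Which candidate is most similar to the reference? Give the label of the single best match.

B

A differs at 3 positions; B differs at 2 positions; C differs at 4 positions; D differs at 9 positions. The closest is B.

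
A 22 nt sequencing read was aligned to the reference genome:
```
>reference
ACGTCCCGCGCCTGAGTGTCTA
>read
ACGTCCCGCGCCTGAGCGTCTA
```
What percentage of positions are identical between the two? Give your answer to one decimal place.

1 position differs (17), so 21 of 22 match: 21/22 = 95.45%.

95.5%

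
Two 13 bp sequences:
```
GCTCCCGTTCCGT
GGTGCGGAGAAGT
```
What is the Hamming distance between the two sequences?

7

The sequences differ at positions 2, 4, 6, 8, 9, 10, 11 (1-based) — 7 in total.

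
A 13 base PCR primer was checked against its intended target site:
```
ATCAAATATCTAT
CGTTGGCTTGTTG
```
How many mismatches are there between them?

11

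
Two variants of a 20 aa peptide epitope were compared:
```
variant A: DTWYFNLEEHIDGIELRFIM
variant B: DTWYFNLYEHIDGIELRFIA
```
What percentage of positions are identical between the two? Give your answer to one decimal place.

2 positions differ (8, 20), so 18 of 20 match: 18/20 = 90%.

90.0%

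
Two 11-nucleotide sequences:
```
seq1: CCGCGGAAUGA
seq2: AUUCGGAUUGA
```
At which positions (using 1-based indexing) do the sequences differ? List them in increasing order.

Differences at position 1 (C→A), position 2 (C→U), position 3 (G→U), position 8 (A→U).

1, 2, 3, 8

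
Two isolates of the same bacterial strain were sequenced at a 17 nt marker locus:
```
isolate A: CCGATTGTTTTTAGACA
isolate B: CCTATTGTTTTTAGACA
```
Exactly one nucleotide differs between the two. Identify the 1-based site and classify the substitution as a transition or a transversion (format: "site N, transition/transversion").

site 3, transversion

The sequences differ only at site 3: G→T (purine→pyrimidine), a transversion.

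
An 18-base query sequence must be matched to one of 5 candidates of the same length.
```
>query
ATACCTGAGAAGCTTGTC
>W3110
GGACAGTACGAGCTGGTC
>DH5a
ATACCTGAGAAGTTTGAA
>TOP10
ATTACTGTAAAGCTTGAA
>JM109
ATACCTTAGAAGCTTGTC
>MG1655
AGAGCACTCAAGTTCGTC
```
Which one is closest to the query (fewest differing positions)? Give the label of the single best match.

Hamming distances to query — W3110: 8; DH5a: 3; TOP10: 6; JM109: 1; MG1655: 8.
Smallest is JM109 with 1 mismatch.

JM109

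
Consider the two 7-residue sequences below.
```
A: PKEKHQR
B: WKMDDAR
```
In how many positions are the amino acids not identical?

The sequences differ at positions 1, 3, 4, 5, 6 (1-based) — 5 in total.

5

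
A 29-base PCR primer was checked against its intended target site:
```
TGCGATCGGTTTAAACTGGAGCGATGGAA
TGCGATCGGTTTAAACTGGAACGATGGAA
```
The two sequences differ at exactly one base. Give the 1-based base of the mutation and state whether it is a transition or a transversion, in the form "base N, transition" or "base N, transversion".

base 21, transition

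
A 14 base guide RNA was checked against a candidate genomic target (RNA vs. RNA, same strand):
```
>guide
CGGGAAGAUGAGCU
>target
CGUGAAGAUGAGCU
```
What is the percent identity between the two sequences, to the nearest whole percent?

1 position differs (3), so 13 of 14 match: 13/14 = 92.86%.

93%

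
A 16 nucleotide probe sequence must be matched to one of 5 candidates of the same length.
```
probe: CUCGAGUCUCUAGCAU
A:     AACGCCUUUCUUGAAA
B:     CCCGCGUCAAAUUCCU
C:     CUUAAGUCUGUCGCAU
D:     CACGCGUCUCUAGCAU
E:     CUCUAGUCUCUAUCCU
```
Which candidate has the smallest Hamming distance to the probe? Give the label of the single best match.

D

A differs at 8 bases; B differs at 8 bases; C differs at 4 bases; D differs at 2 bases; E differs at 3 bases. The closest is D.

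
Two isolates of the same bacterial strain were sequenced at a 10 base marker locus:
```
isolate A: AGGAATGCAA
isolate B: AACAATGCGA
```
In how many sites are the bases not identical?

The sequences differ at sites 2, 3, 9 (1-based) — 3 in total.

3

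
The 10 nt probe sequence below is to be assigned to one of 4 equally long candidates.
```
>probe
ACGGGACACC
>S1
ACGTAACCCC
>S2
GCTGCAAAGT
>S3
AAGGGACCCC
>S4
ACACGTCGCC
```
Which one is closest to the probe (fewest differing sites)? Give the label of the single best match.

Hamming distances to probe — S1: 3; S2: 6; S3: 2; S4: 4.
Smallest is S3 with 2 mismatches.

S3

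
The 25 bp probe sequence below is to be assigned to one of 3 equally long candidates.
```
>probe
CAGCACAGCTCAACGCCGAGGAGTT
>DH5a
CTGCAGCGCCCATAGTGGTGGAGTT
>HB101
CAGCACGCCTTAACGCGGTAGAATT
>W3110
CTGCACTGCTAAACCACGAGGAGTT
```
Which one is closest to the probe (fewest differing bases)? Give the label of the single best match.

W3110

DH5a differs at 9 bases; HB101 differs at 7 bases; W3110 differs at 5 bases. The closest is W3110.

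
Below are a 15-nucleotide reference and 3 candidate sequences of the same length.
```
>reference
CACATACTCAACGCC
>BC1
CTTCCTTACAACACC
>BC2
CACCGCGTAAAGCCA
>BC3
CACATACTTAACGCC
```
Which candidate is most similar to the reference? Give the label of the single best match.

Hamming distances to reference — BC1: 8; BC2: 8; BC3: 1.
Smallest is BC3 with 1 mismatch.

BC3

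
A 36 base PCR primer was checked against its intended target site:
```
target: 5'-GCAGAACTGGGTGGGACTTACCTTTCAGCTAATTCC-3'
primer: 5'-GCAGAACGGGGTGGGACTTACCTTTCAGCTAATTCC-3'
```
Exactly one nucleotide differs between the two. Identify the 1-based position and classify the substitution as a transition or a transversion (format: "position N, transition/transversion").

position 8, transversion

The sequences differ only at position 8: T→G (pyrimidine→purine), a transversion.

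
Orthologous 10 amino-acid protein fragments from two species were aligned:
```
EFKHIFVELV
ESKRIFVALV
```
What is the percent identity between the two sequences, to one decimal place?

70.0%

Mismatches at positions 2, 4, 8 (1-based): 3 of 10.
Identical positions: 7/10 = 70% → 70.0%.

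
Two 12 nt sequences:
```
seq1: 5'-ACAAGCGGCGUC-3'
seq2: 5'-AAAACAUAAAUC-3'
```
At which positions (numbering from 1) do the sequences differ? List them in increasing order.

2, 5, 6, 7, 8, 9, 10

Differences at position 2 (C→A), position 5 (G→C), position 6 (C→A), position 7 (G→U), position 8 (G→A), position 9 (C→A), position 10 (G→A).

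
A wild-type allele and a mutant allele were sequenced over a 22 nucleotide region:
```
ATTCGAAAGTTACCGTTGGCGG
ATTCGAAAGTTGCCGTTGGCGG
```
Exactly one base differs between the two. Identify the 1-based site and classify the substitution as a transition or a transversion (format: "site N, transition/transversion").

The sequences differ only at site 12: A→G (purine→purine), a transition.

site 12, transition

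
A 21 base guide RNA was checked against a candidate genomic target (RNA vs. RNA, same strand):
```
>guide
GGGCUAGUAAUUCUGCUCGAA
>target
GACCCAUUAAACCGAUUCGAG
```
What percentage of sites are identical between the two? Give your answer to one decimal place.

10 positions differ (2, 3, 5, 7, 11, 12, 14, 15, 16, 21), so 11 of 21 match: 11/21 = 52.38%.

52.4%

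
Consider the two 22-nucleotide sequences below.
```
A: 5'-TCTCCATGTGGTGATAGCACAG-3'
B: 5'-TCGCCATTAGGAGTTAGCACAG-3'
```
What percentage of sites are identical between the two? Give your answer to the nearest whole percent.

77%

Mismatches at positions 3, 8, 9, 12, 14 (1-based): 5 of 22.
Identical positions: 17/22 = 77.27% → 77%.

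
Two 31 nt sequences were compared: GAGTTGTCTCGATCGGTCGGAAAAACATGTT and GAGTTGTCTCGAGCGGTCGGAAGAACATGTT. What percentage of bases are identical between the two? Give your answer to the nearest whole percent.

94%

2 positions differ (13, 23), so 29 of 31 match: 29/31 = 93.55%.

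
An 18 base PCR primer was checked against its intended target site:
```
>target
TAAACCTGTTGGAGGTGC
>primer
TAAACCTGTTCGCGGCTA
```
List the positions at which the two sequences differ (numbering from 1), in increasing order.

11, 13, 16, 17, 18

Scanning 1-based: 11: G/C; 13: A/C; 16: T/C; 17: G/T; 18: C/A.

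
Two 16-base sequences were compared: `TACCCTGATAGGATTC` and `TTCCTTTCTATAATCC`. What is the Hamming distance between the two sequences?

Comparing position by position, 7 sites differ: 2 (A/T), 5 (C/T), 7 (G/T), 8 (A/C), 11 (G/T), 12 (G/A), 15 (T/C).

7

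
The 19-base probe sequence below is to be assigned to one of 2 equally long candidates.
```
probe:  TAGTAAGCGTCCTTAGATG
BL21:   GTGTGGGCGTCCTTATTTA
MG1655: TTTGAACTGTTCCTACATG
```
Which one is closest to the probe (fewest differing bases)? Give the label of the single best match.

BL21

Hamming distances to probe — BL21: 7; MG1655: 8.
Smallest is BL21 with 7 mismatches.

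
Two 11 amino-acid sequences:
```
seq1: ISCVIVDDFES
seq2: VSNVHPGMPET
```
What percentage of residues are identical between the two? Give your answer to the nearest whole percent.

Mismatches at positions 1, 3, 5, 6, 7, 8, 9, 11 (1-based): 8 of 11.
Identical positions: 3/11 = 27.27% → 27%.

27%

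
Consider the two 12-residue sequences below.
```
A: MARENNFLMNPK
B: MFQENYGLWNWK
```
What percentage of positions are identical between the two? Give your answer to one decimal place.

50.0%

6 positions differ (2, 3, 6, 7, 9, 11), so 6 of 12 match: 6/12 = 50%.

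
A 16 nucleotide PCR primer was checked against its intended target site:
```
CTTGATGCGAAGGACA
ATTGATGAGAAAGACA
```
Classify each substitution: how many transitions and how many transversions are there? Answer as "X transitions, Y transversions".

Transitions (purine↔purine or pyrimidine↔pyrimidine): 12 G→A.
Transversions (purine↔pyrimidine): 1 C→A, 8 C→A.

1 transition, 2 transversions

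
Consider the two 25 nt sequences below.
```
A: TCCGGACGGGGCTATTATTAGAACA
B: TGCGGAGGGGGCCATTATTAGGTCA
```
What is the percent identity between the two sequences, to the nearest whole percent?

80%

5 positions differ (2, 7, 13, 22, 23), so 20 of 25 match: 20/25 = 80%.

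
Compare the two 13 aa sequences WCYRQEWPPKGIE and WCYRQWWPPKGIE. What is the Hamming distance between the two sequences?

1

Comparing position by position, 1 position differs: 6 (E/W).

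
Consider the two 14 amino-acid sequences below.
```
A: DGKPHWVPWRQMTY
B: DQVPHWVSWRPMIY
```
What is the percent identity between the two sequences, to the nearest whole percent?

64%

5 positions differ (2, 3, 8, 11, 13), so 9 of 14 match: 9/14 = 64.29%.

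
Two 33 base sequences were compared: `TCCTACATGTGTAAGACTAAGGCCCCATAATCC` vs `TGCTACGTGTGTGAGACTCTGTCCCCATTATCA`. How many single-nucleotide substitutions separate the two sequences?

Comparing position by position, 8 sites differ: 2 (C/G), 7 (A/G), 13 (A/G), 19 (A/C), 20 (A/T), 22 (G/T), 29 (A/T), 33 (C/A).

8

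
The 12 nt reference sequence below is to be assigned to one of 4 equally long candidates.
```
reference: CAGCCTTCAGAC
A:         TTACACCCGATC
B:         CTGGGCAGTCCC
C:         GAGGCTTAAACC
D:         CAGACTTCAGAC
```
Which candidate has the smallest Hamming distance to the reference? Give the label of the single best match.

A differs at 9 bases; B differs at 9 bases; C differs at 5 bases; D differs at 1 base. The closest is D.

D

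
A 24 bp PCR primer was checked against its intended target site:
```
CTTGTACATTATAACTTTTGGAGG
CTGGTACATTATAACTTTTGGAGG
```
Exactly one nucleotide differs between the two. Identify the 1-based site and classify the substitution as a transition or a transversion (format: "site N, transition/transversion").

Site 3 changes T→G. T is a pyrimidine and G is a purine, so this is a transversion.

site 3, transversion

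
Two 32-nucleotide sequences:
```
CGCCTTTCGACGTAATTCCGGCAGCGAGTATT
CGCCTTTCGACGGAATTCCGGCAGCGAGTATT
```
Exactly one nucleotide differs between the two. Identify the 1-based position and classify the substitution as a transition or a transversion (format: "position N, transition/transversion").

The sequences differ only at position 13: T→G (pyrimidine→purine), a transversion.

position 13, transversion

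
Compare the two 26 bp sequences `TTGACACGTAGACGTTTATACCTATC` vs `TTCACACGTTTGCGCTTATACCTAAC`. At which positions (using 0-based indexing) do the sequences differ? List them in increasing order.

2, 9, 10, 11, 14, 24

Differences at position 2 (G→C), position 9 (A→T), position 10 (G→T), position 11 (A→G), position 14 (T→C), position 24 (T→A).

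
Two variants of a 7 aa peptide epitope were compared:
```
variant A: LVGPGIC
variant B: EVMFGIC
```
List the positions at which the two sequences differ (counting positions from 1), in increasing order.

Scanning 1-based: 1: L/E; 3: G/M; 4: P/F.

1, 3, 4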